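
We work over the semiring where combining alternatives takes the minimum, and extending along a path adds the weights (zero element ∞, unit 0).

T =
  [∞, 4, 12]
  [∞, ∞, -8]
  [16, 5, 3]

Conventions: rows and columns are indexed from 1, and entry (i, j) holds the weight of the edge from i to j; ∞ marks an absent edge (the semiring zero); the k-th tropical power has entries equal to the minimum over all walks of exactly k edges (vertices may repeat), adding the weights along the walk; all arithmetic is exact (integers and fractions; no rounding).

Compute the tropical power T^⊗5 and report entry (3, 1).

T^⊗2:
  [28, 17, -4]
  [8, -3, -5]
  [19, 8, -3]
T^⊗3:
  [12, 1, -1]
  [11, 0, -11]
  [13, 2, 0]
T^⊗4:
  [15, 4, -7]
  [5, -6, -8]
  [16, 5, -6]
T^⊗5:
  [9, -2, -4]
  [8, -3, -14]
  [10, -1, -3]
Key observation: the optimum is the walk 3->2->3->2->3->1, with weight 5 + (-8) + 5 + (-8) + 16 = 10.
Optimal value attained by: walk 3->2->3->2->3->1.
Answer: (T^⊗5)[3][1] = 10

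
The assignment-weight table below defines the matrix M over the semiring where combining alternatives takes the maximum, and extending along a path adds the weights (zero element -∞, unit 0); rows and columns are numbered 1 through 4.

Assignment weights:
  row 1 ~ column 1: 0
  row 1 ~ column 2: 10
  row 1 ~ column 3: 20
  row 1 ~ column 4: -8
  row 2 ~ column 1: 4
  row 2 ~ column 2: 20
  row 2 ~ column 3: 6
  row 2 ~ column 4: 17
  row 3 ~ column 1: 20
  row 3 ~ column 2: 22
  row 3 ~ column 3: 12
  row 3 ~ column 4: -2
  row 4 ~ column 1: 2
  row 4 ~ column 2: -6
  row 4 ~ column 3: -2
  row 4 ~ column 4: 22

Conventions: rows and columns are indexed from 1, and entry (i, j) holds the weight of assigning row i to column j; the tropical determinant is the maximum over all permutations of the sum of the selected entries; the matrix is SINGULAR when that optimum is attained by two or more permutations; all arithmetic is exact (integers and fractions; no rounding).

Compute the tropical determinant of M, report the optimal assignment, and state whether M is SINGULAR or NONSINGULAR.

σ = (1, 2, 3, 4): 0 + 20 + 12 + 22 = 54
σ = (1, 2, 4, 3): 0 + 20 + (-2) + (-2) = 16
σ = (1, 3, 2, 4): 0 + 6 + 22 + 22 = 50
σ = (1, 3, 4, 2): 0 + 6 + (-2) + (-6) = -2
σ = (1, 4, 2, 3): 0 + 17 + 22 + (-2) = 37
σ = (1, 4, 3, 2): 0 + 17 + 12 + (-6) = 23
σ = (2, 1, 3, 4): 10 + 4 + 12 + 22 = 48
σ = (2, 1, 4, 3): 10 + 4 + (-2) + (-2) = 10
σ = (2, 3, 1, 4): 10 + 6 + 20 + 22 = 58
σ = (2, 3, 4, 1): 10 + 6 + (-2) + 2 = 16
σ = (2, 4, 1, 3): 10 + 17 + 20 + (-2) = 45
σ = (2, 4, 3, 1): 10 + 17 + 12 + 2 = 41
σ = (3, 1, 2, 4): 20 + 4 + 22 + 22 = 68
σ = (3, 1, 4, 2): 20 + 4 + (-2) + (-6) = 16
σ = (3, 2, 1, 4): 20 + 20 + 20 + 22 = 82
σ = (3, 2, 4, 1): 20 + 20 + (-2) + 2 = 40
σ = (3, 4, 1, 2): 20 + 17 + 20 + (-6) = 51
σ = (3, 4, 2, 1): 20 + 17 + 22 + 2 = 61
σ = (4, 1, 2, 3): (-8) + 4 + 22 + (-2) = 16
σ = (4, 1, 3, 2): (-8) + 4 + 12 + (-6) = 2
σ = (4, 2, 1, 3): (-8) + 20 + 20 + (-2) = 30
σ = (4, 2, 3, 1): (-8) + 20 + 12 + 2 = 26
σ = (4, 3, 1, 2): (-8) + 6 + 20 + (-6) = 12
σ = (4, 3, 2, 1): (-8) + 6 + 22 + 2 = 22
Optimal value attained by: σ = (3, 2, 1, 4).
Answer: det⊕(M) = 82; verdict: NONSINGULAR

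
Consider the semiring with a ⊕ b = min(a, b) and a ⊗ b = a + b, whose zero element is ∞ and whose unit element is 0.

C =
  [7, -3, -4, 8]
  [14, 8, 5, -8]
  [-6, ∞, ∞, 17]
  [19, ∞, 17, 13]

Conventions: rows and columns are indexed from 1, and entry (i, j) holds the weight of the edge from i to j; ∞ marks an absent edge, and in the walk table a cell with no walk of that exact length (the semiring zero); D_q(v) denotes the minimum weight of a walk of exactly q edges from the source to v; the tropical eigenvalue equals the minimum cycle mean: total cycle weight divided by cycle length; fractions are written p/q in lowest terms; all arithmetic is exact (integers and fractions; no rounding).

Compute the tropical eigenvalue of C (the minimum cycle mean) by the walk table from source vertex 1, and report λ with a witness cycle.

q=0: [0, ∞, ∞, ∞]
q=1: [7, -3, -4, 8]
q=2: [-10, 4, 2, -11]
q=3: [-4, -13, -14, -4]
q=4: [-20, -7, -8, -21]
Optimal cycle mean attained by: cycle 1->3->1, total (-4) + (-6), length 2.
Answer: λ = -5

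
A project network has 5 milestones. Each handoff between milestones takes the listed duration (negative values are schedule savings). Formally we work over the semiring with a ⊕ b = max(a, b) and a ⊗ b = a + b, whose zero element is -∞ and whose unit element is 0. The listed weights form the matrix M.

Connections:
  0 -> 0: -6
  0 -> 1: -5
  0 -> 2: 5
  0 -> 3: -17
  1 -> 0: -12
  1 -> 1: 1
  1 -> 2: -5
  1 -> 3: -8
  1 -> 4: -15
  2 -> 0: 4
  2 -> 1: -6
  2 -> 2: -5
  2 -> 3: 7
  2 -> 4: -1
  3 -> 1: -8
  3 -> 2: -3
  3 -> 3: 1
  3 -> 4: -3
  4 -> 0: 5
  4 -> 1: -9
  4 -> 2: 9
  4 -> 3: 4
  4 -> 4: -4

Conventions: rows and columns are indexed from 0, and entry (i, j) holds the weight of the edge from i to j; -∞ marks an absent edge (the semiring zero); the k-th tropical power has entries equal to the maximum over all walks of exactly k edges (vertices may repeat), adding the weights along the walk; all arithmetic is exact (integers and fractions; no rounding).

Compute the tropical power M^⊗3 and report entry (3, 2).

M^⊗2:
  [9, -1, 0, 12, 4]
  [-1, 2, -4, 2, -6]
  [4, -1, 9, 8, 4]
  [2, -7, 6, 4, -2]
  [13, 3, 10, 16, 8]
M^⊗3:
  [9, 4, 14, 13, 9]
  [0, 3, 4, 3, -1]
  [13, 3, 13, 16, 8]
  [10, 0, 7, 13, 5]
  [14, 8, 18, 17, 13]
Key observation: the optimum is the walk 3->3->4->2, with weight 1 + (-3) + 9 = 7.
Optimal value attained by: walk 3->3->4->2.
Answer: (M^⊗3)[3][2] = 7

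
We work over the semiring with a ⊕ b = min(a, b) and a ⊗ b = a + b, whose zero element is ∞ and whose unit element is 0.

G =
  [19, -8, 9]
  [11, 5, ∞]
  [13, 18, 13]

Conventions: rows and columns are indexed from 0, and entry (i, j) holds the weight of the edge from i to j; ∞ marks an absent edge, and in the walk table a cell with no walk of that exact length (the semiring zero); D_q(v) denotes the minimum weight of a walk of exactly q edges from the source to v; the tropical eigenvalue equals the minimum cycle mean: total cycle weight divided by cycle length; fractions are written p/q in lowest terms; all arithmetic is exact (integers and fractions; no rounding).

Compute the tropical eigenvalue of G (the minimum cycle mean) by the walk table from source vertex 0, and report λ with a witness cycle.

q=0: [0, ∞, ∞]
q=1: [19, -8, 9]
q=2: [3, -3, 22]
q=3: [8, -5, 12]
Optimal cycle mean attained by: cycle 0->1->0, total (-8) + 11, length 2.
Answer: λ = 3/2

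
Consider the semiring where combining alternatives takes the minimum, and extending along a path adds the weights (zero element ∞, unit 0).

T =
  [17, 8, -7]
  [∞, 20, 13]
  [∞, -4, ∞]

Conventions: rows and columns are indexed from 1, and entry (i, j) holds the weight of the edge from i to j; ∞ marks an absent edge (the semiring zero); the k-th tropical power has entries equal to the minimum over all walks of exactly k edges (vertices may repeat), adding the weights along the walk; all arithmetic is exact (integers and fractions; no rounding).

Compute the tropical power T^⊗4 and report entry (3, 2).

T^⊗2:
  [34, -11, 10]
  [∞, 9, 33]
  [∞, 16, 9]
T^⊗3:
  [51, 6, 2]
  [∞, 29, 22]
  [∞, 5, 29]
T^⊗4:
  [68, -2, 19]
  [∞, 18, 42]
  [∞, 25, 18]
Key observation: the optimum is the walk 3->2->2->3->2, with weight (-4) + 20 + 13 + (-4) = 25.
Optimal value attained by: walk 3->2->2->3->2.
Answer: (T^⊗4)[3][2] = 25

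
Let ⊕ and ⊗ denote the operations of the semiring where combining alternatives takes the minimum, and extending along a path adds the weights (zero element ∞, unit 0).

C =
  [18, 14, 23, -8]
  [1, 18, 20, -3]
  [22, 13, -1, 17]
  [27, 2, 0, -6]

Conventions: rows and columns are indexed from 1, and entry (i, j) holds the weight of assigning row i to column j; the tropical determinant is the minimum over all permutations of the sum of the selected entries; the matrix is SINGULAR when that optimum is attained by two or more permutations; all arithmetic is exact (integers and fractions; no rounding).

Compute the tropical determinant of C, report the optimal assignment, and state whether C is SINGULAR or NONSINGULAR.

σ = (1, 2, 3, 4): 18 + 18 + (-1) + (-6) = 29
σ = (1, 2, 4, 3): 18 + 18 + 17 + 0 = 53
σ = (1, 3, 2, 4): 18 + 20 + 13 + (-6) = 45
σ = (1, 3, 4, 2): 18 + 20 + 17 + 2 = 57
σ = (1, 4, 2, 3): 18 + (-3) + 13 + 0 = 28
σ = (1, 4, 3, 2): 18 + (-3) + (-1) + 2 = 16
σ = (2, 1, 3, 4): 14 + 1 + (-1) + (-6) = 8
σ = (2, 1, 4, 3): 14 + 1 + 17 + 0 = 32
σ = (2, 3, 1, 4): 14 + 20 + 22 + (-6) = 50
σ = (2, 3, 4, 1): 14 + 20 + 17 + 27 = 78
σ = (2, 4, 1, 3): 14 + (-3) + 22 + 0 = 33
σ = (2, 4, 3, 1): 14 + (-3) + (-1) + 27 = 37
σ = (3, 1, 2, 4): 23 + 1 + 13 + (-6) = 31
σ = (3, 1, 4, 2): 23 + 1 + 17 + 2 = 43
σ = (3, 2, 1, 4): 23 + 18 + 22 + (-6) = 57
σ = (3, 2, 4, 1): 23 + 18 + 17 + 27 = 85
σ = (3, 4, 1, 2): 23 + (-3) + 22 + 2 = 44
σ = (3, 4, 2, 1): 23 + (-3) + 13 + 27 = 60
σ = (4, 1, 2, 3): (-8) + 1 + 13 + 0 = 6
σ = (4, 1, 3, 2): (-8) + 1 + (-1) + 2 = -6
σ = (4, 2, 1, 3): (-8) + 18 + 22 + 0 = 32
σ = (4, 2, 3, 1): (-8) + 18 + (-1) + 27 = 36
σ = (4, 3, 1, 2): (-8) + 20 + 22 + 2 = 36
σ = (4, 3, 2, 1): (-8) + 20 + 13 + 27 = 52
Optimal value attained by: σ = (4, 1, 3, 2).
Answer: det⊕(C) = -6; verdict: NONSINGULAR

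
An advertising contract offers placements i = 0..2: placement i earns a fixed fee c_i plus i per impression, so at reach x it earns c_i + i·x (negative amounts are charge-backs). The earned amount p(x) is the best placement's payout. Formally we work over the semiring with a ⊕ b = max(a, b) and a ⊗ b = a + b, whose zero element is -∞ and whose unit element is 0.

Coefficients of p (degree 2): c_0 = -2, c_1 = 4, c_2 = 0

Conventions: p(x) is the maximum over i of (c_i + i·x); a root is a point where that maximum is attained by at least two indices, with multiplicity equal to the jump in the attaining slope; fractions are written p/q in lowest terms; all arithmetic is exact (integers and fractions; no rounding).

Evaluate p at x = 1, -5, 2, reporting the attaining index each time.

p(1) = max(-2+0·1=-2, 4+1·1=5, 0+2·1=2) = 5 (attained by i=1)
p(-5) = max(-2+0·(-5)=-2, 4+1·(-5)=-1, 0+2·(-5)=-10) = -1 (attained by i=1)
p(2) = max(-2+0·2=-2, 4+1·2=6, 0+2·2=4) = 6 (attained by i=1)
Answer: p(1) = 5; p(-5) = -1; p(2) = 6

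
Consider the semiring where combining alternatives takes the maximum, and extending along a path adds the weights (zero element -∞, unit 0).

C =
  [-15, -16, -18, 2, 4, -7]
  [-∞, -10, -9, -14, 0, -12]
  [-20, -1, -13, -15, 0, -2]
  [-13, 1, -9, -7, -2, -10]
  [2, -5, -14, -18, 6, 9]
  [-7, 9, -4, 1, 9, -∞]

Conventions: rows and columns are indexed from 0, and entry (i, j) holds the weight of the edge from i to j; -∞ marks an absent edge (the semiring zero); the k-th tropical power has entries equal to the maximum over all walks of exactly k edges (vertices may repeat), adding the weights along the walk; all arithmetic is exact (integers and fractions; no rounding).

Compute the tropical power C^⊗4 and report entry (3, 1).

C^⊗2:
  [6, 3, -7, -5, 10, 13]
  [2, -3, -14, -11, 6, 9]
  [2, 7, -6, -1, 7, 9]
  [0, -1, -8, -9, 4, 7]
  [8, 18, 5, 10, 18, 15]
  [11, 4, 0, -5, 15, 18]
C^⊗3:
  [12, 22, 9, 14, 22, 19]
  [8, 18, 5, 10, 18, 15]
  [9, 18, 5, 10, 18, 16]
  [6, 16, 3, 8, 16, 13]
  [20, 24, 11, 16, 24, 27]
  [17, 27, 14, 19, 27, 24]
C^⊗4:
  [24, 28, 15, 20, 28, 31]
  [20, 24, 11, 16, 24, 27]
  [20, 25, 12, 17, 25, 27]
  [18, 22, 9, 14, 22, 25]
  [26, 36, 23, 28, 36, 33]
  [29, 33, 20, 25, 33, 36]
Key observation: the optimum is the walk 3->4->4->5->1, with weight (-2) + 6 + 9 + 9 = 22.
Optimal value attained by: walk 3->4->4->5->1.
Answer: (C^⊗4)[3][1] = 22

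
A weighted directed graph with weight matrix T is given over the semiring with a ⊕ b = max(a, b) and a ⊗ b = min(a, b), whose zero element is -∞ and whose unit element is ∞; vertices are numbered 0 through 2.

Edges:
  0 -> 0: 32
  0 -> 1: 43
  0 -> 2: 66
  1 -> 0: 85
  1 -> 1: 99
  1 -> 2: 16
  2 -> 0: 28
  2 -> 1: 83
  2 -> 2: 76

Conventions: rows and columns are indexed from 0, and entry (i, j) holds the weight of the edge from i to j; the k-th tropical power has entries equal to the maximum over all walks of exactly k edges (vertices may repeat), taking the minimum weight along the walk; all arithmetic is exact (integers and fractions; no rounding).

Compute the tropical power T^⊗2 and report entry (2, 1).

T^⊗2:
  [43, 66, 66]
  [85, 99, 66]
  [83, 83, 76]
Key observation: the optimum is the walk 2->1->1, with weight 83 min 99 = 83.
Optimal value attained by: walk 2->1->1.
Answer: (T^⊗2)[2][1] = 83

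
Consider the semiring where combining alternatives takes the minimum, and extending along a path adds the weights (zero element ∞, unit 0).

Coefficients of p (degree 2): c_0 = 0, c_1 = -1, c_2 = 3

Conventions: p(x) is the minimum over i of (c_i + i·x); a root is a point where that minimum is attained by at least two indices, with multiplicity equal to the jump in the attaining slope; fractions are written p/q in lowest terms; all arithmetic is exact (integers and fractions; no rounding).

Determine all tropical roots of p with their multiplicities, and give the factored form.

hull edge (i=0, c=0) to (i=1, c=-1): slope -1, span 1
hull edge (i=1, c=-1) to (i=2, c=3): slope 4, span 1
Factored form: p(x) = 3 ⊗ (x ⊕ (-4)) ⊗ (x ⊕ 1)
Answer: roots = -4 (mult 1), 1 (mult 1)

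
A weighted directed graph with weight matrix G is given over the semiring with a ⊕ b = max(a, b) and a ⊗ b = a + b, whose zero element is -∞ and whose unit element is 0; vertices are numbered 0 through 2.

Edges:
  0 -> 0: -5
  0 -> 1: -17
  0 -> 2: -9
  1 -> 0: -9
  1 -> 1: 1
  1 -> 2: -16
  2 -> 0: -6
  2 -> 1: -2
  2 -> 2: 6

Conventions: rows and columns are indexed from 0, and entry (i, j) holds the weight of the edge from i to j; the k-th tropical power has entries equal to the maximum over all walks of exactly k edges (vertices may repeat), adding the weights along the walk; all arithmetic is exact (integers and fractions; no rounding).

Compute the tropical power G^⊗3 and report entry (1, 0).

G^⊗2:
  [-10, -11, -3]
  [-8, 2, -10]
  [0, 4, 12]
G^⊗3:
  [-9, -5, 3]
  [-7, 3, -4]
  [6, 10, 18]
Key observation: the optimum is the walk 1->1->1->0, with weight 1 + 1 + (-9) = -7.
Optimal value attained by: walk 1->1->1->0.
Answer: (G^⊗3)[1][0] = -7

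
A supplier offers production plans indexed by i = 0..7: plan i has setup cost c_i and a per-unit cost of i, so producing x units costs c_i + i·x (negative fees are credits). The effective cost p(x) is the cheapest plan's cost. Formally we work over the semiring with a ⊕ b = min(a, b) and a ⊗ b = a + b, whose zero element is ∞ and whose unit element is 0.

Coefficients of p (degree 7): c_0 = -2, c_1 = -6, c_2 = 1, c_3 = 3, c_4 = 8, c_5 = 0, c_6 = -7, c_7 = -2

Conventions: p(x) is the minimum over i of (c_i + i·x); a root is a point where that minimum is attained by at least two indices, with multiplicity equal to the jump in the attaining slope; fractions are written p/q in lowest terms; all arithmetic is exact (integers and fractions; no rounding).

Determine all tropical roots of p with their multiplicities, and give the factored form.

hull edge (i=0, c=-2) to (i=1, c=-6): slope -4, span 1
hull edge (i=1, c=-6) to (i=6, c=-7): slope -1/5, span 5
hull edge (i=6, c=-7) to (i=7, c=-2): slope 5, span 1
Factored form: p(x) = -2 ⊗ (x ⊕ (-5)) ⊗ (x ⊕ 1/5) ⊗ (x ⊕ 1/5) ⊗ (x ⊕ 1/5) ⊗ (x ⊕ 1/5) ⊗ (x ⊕ 1/5) ⊗ (x ⊕ 4)
Answer: roots = -5 (mult 1), 1/5 (mult 5), 4 (mult 1)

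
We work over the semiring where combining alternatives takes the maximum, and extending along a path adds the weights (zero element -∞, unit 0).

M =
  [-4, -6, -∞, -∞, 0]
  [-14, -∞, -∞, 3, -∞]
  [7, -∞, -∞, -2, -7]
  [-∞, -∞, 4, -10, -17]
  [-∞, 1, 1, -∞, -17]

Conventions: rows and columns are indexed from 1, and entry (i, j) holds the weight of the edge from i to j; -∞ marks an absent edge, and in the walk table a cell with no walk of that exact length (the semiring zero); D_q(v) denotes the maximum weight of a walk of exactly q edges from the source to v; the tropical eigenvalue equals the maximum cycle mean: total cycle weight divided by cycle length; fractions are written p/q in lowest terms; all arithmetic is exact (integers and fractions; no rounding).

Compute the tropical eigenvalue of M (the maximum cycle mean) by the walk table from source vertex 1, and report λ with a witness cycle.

q=0: [0, -∞, -∞, -∞, -∞]
q=1: [-4, -6, -∞, -∞, 0]
q=2: [-8, 1, 1, -3, -4]
q=3: [8, -3, 1, 4, -6]
q=4: [8, 2, 8, 0, 8]
q=5: [15, 9, 9, 6, 8]
Optimal cycle mean attained by: cycle 1->5->2->4->3->1, total 0 + 1 + 3 + 4 + 7, length 5.
Answer: λ = 3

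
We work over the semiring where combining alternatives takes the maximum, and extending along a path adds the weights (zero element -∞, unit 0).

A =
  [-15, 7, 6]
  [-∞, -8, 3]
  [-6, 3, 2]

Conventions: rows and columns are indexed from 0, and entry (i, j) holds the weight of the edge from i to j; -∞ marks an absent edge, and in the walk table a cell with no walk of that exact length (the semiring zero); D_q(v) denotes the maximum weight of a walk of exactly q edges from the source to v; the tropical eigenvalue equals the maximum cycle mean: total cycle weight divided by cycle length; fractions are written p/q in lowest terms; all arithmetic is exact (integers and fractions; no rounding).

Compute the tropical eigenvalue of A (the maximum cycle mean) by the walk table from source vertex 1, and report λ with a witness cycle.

q=0: [-∞, 0, -∞]
q=1: [-∞, -8, 3]
q=2: [-3, 6, 5]
q=3: [-1, 8, 9]
Optimal cycle mean attained by: cycle 1->2->1, total 3 + 3, length 2.
Answer: λ = 3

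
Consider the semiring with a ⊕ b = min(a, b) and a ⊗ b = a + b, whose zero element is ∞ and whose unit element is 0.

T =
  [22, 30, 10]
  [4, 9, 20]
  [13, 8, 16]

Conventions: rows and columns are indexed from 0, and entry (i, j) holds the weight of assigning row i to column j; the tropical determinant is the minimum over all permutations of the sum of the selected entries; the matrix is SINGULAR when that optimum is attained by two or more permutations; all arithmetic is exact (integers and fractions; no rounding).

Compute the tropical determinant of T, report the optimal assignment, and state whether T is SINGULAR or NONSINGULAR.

σ = (0, 1, 2): 22 + 9 + 16 = 47
σ = (0, 2, 1): 22 + 20 + 8 = 50
σ = (1, 0, 2): 30 + 4 + 16 = 50
σ = (1, 2, 0): 30 + 20 + 13 = 63
σ = (2, 0, 1): 10 + 4 + 8 = 22
σ = (2, 1, 0): 10 + 9 + 13 = 32
Optimal value attained by: σ = (2, 0, 1).
Answer: det⊕(T) = 22; verdict: NONSINGULAR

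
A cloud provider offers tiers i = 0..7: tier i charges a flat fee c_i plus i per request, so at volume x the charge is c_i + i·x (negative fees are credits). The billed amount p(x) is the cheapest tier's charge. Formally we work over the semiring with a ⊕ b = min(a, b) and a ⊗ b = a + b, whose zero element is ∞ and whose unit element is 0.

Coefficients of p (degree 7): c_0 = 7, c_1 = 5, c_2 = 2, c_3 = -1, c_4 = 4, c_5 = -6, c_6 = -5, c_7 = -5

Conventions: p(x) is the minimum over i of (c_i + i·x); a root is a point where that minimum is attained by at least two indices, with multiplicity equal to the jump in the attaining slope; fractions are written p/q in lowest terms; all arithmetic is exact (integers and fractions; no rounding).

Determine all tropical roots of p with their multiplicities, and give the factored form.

hull edge (i=0, c=7) to (i=3, c=-1): slope -8/3, span 3
hull edge (i=3, c=-1) to (i=5, c=-6): slope -5/2, span 2
hull edge (i=5, c=-6) to (i=7, c=-5): slope 1/2, span 2
Factored form: p(x) = -5 ⊗ (x ⊕ (-1/2)) ⊗ (x ⊕ (-1/2)) ⊗ (x ⊕ 5/2) ⊗ (x ⊕ 5/2) ⊗ (x ⊕ 8/3) ⊗ (x ⊕ 8/3) ⊗ (x ⊕ 8/3)
Answer: roots = -1/2 (mult 2), 5/2 (mult 2), 8/3 (mult 3)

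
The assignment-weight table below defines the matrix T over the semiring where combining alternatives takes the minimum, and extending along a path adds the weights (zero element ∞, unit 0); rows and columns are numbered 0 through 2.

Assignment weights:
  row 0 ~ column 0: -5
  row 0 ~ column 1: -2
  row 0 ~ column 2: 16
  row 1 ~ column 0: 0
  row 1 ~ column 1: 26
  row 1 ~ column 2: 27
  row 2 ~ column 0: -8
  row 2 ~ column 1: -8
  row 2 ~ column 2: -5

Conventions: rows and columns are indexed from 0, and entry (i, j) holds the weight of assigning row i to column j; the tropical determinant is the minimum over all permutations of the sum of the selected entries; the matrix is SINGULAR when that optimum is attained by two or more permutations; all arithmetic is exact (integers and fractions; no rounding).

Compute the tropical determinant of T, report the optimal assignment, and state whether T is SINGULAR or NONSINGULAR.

σ = (0, 1, 2): (-5) + 26 + (-5) = 16
σ = (0, 2, 1): (-5) + 27 + (-8) = 14
σ = (1, 0, 2): (-2) + 0 + (-5) = -7
σ = (1, 2, 0): (-2) + 27 + (-8) = 17
σ = (2, 0, 1): 16 + 0 + (-8) = 8
σ = (2, 1, 0): 16 + 26 + (-8) = 34
Optimal value attained by: σ = (1, 0, 2).
Answer: det⊕(T) = -7; verdict: NONSINGULAR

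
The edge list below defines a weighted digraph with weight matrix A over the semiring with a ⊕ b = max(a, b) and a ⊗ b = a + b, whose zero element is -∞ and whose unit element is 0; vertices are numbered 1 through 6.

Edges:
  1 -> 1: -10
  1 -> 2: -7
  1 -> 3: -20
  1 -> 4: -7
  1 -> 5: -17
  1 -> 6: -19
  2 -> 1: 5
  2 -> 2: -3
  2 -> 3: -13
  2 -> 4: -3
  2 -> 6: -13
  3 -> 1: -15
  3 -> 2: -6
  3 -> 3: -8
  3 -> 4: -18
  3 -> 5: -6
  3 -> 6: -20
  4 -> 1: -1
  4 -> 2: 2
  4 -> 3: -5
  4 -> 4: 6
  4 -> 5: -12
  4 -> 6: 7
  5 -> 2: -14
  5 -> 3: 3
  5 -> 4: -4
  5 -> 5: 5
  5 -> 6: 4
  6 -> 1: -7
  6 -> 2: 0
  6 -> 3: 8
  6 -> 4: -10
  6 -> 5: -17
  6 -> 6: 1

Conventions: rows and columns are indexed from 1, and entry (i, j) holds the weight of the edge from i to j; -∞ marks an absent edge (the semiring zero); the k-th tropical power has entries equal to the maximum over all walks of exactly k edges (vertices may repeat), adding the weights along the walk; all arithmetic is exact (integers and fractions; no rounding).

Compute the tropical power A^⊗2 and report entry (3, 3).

A^⊗2:
  [-2, -5, -11, -1, -12, 0]
  [2, -1, -5, 3, -12, 4]
  [-1, -9, -3, -9, -1, -2]
  [7, 8, 15, 12, -6, 13]
  [-3, 4, 12, 2, 10, 9]
  [5, 2, 9, -3, 2, 2]
Key observation: the optimum is the walk 3->5->3, with weight (-6) + 3 = -3.
Optimal value attained by: walk 3->5->3.
Answer: (A^⊗2)[3][3] = -3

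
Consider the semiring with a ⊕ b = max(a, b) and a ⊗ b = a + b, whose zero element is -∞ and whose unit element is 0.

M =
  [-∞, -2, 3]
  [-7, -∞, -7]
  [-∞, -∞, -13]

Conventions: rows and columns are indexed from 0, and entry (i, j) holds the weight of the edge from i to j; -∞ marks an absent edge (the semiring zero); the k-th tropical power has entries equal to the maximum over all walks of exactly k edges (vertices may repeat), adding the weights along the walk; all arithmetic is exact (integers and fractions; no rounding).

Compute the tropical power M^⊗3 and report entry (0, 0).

M^⊗2:
  [-9, -∞, -9]
  [-∞, -9, -4]
  [-∞, -∞, -26]
M^⊗3:
  [-∞, -11, -6]
  [-16, -∞, -16]
  [-∞, -∞, -39]
Key observation: no walk of exactly 3 edges connects these vertices, so the entry is the semiring zero.
Answer: (M^⊗3)[0][0] = -∞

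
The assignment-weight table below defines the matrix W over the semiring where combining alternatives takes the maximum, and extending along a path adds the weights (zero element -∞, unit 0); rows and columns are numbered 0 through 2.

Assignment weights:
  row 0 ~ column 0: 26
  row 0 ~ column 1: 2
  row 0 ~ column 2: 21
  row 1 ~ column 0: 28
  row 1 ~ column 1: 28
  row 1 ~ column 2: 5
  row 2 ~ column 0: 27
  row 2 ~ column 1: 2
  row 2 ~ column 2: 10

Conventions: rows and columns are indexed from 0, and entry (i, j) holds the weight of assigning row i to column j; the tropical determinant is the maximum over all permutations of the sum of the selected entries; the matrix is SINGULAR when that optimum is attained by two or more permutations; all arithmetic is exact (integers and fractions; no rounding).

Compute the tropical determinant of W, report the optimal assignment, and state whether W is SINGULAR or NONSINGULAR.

σ = (0, 1, 2): 26 + 28 + 10 = 64
σ = (0, 2, 1): 26 + 5 + 2 = 33
σ = (1, 0, 2): 2 + 28 + 10 = 40
σ = (1, 2, 0): 2 + 5 + 27 = 34
σ = (2, 0, 1): 21 + 28 + 2 = 51
σ = (2, 1, 0): 21 + 28 + 27 = 76
Optimal value attained by: σ = (2, 1, 0).
Answer: det⊕(W) = 76; verdict: NONSINGULAR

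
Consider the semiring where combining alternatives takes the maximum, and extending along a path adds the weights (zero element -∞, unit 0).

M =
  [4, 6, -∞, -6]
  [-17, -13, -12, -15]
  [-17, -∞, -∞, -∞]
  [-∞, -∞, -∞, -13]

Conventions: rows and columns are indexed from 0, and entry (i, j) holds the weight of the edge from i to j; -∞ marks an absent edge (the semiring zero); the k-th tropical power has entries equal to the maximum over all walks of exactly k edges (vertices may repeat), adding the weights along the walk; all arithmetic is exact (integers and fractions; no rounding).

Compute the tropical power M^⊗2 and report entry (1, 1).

M^⊗2:
  [8, 10, -6, -2]
  [-13, -11, -25, -23]
  [-13, -11, -∞, -23]
  [-∞, -∞, -∞, -26]
Key observation: the optimum is the walk 1->0->1, with weight (-17) + 6 = -11.
Optimal value attained by: walk 1->0->1.
Answer: (M^⊗2)[1][1] = -11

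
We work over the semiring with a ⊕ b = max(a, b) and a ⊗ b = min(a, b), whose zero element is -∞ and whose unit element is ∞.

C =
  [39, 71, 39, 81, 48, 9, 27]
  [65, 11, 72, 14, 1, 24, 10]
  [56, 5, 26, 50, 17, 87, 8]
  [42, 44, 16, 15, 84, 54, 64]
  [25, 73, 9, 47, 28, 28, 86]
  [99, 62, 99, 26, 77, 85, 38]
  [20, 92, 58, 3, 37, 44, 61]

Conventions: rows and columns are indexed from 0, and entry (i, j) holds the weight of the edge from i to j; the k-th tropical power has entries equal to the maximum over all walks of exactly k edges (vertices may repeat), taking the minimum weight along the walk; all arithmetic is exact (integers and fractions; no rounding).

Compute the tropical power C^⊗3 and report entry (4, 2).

C^⊗2:
  [65, 48, 71, 47, 81, 54, 64]
  [56, 65, 39, 65, 48, 72, 27]
  [87, 62, 87, 56, 77, 85, 50]
  [54, 73, 58, 47, 54, 54, 84]
  [65, 86, 72, 28, 47, 47, 61]
  [85, 73, 85, 81, 77, 87, 77]
  [65, 61, 72, 50, 44, 58, 61]
C^⊗3:
  [56, 73, 58, 65, 54, 71, 81]
  [72, 62, 72, 56, 72, 72, 64]
  [85, 73, 85, 81, 77, 87, 77]
  [65, 84, 72, 54, 54, 58, 61]
  [65, 65, 72, 65, 48, 72, 61]
  [87, 77, 87, 81, 81, 85, 77]
  [61, 65, 61, 65, 58, 72, 61]
Key observation: the optimum is the walk 4->6->1->2, with weight 86 min 92 min 72 = 72.
Optimal value attained by: walk 4->6->1->2.
Answer: (C^⊗3)[4][2] = 72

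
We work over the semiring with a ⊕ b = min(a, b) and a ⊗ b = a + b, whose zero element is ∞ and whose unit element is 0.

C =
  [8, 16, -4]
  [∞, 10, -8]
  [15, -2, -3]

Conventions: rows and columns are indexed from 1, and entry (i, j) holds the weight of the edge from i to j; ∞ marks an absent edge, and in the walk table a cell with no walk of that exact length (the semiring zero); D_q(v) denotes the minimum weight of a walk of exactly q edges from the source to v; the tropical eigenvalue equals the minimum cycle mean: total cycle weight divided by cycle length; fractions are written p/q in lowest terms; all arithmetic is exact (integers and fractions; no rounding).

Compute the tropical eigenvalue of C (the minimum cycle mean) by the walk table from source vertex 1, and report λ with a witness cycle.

q=0: [0, ∞, ∞]
q=1: [8, 16, -4]
q=2: [11, -6, -7]
q=3: [8, -9, -14]
Optimal cycle mean attained by: cycle 2->3->2, total (-8) + (-2), length 2.
Answer: λ = -5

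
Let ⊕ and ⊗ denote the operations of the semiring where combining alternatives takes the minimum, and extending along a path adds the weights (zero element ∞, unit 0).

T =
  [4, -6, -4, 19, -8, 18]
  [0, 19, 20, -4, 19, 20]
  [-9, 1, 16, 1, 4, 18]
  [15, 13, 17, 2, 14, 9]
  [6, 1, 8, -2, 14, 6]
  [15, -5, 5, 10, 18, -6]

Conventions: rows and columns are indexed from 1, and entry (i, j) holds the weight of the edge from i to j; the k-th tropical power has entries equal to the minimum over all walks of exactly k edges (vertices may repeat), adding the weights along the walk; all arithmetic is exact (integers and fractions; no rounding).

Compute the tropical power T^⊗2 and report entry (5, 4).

T^⊗2:
  [-13, -7, 0, -10, -4, -2]
  [4, -6, -4, -2, -8, 5]
  [-5, -15, -13, -3, -17, 9]
  [8, 4, 11, 4, 7, 3]
  [-1, 0, 2, -3, -2, 0]
  [-5, -11, -1, -9, 7, -12]
Key observation: the optimum is the walk 5->2->4, with weight 1 + (-4) = -3.
Optimal value attained by: walk 5->2->4.
Answer: (T^⊗2)[5][4] = -3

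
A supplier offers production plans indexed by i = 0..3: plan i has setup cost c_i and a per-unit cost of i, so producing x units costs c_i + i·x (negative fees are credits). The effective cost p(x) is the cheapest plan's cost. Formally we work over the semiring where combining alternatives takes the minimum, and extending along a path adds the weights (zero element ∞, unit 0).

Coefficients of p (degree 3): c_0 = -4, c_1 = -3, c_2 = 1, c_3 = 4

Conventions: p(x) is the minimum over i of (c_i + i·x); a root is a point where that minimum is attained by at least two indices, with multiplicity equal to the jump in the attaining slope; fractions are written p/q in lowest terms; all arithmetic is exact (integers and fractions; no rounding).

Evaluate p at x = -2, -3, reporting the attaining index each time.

p(-2) = min(-4+0·(-2)=-4, -3+1·(-2)=-5, 1+2·(-2)=-3, 4+3·(-2)=-2) = -5 (attained by i=1)
p(-3) = min(-4+0·(-3)=-4, -3+1·(-3)=-6, 1+2·(-3)=-5, 4+3·(-3)=-5) = -6 (attained by i=1)
Answer: p(-2) = -5; p(-3) = -6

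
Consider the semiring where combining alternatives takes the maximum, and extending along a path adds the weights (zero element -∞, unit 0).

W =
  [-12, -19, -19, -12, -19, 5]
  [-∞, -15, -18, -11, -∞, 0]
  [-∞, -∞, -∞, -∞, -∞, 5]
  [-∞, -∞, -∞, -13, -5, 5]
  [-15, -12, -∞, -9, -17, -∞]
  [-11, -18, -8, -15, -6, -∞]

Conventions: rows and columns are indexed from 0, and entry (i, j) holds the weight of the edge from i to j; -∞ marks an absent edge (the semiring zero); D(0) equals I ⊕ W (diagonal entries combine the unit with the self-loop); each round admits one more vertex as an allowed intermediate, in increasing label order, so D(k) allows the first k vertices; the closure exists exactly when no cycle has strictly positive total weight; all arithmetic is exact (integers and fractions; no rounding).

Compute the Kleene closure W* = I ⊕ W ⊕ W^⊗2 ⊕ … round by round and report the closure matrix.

D(0):
  [0, -19, -19, -12, -19, 5]
  [-∞, 0, -18, -11, -∞, 0]
  [-∞, -∞, 0, -∞, -∞, 5]
  [-∞, -∞, -∞, 0, -5, 5]
  [-15, -12, -∞, -9, 0, -∞]
  [-11, -18, -8, -15, -6, 0]
D(1):
  [0, -19, -19, -12, -19, 5]
  [-∞, 0, -18, -11, -∞, 0]
  [-∞, -∞, 0, -∞, -∞, 5]
  [-∞, -∞, -∞, 0, -5, 5]
  [-15, -12, -34, -9, 0, -10]
  [-11, -18, -8, -15, -6, 0]
D(2):
  [0, -19, -19, -12, -19, 5]
  [-∞, 0, -18, -11, -∞, 0]
  [-∞, -∞, 0, -∞, -∞, 5]
  [-∞, -∞, -∞, 0, -5, 5]
  [-15, -12, -30, -9, 0, -10]
  [-11, -18, -8, -15, -6, 0]
D(3):
  [0, -19, -19, -12, -19, 5]
  [-∞, 0, -18, -11, -∞, 0]
  [-∞, -∞, 0, -∞, -∞, 5]
  [-∞, -∞, -∞, 0, -5, 5]
  [-15, -12, -30, -9, 0, -10]
  [-11, -18, -8, -15, -6, 0]
D(4):
  [0, -19, -19, -12, -17, 5]
  [-∞, 0, -18, -11, -16, 0]
  [-∞, -∞, 0, -∞, -∞, 5]
  [-∞, -∞, -∞, 0, -5, 5]
  [-15, -12, -30, -9, 0, -4]
  [-11, -18, -8, -15, -6, 0]
D(5):
  [0, -19, -19, -12, -17, 5]
  [-31, 0, -18, -11, -16, 0]
  [-∞, -∞, 0, -∞, -∞, 5]
  [-20, -17, -35, 0, -5, 5]
  [-15, -12, -30, -9, 0, -4]
  [-11, -18, -8, -15, -6, 0]
D(6):
  [0, -13, -3, -10, -1, 5]
  [-11, 0, -8, -11, -6, 0]
  [-6, -13, 0, -10, -1, 5]
  [-6, -13, -3, 0, -1, 5]
  [-15, -12, -12, -9, 0, -4]
  [-11, -18, -8, -15, -6, 0]
Answer: W* = [[0, -13, -3, -10, -1, 5], [-11, 0, -8, -11, -6, 0], [-6, -13, 0, -10, -1, 5], [-6, -13, -3, 0, -1, 5], [-15, -12, -12, -9, 0, -4], [-11, -18, -8, -15, -6, 0]]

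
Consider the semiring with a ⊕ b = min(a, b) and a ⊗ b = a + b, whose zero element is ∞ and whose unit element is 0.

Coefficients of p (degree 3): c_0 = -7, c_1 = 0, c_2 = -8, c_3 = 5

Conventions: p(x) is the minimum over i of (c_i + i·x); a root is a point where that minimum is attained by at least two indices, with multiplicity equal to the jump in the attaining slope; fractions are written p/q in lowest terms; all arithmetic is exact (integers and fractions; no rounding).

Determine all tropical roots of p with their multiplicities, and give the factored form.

hull edge (i=0, c=-7) to (i=2, c=-8): slope -1/2, span 2
hull edge (i=2, c=-8) to (i=3, c=5): slope 13, span 1
Factored form: p(x) = 5 ⊗ (x ⊕ (-13)) ⊗ (x ⊕ 1/2) ⊗ (x ⊕ 1/2)
Answer: roots = -13 (mult 1), 1/2 (mult 2)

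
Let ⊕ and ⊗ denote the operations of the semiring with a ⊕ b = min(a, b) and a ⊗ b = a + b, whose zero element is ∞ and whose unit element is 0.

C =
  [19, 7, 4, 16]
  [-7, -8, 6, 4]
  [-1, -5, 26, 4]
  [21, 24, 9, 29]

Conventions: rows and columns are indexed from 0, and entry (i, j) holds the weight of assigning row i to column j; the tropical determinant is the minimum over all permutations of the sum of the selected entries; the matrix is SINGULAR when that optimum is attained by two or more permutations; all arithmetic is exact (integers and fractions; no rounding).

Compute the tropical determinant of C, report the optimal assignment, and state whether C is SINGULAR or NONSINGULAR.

σ = (0, 1, 2, 3): 19 + (-8) + 26 + 29 = 66
σ = (0, 1, 3, 2): 19 + (-8) + 4 + 9 = 24
σ = (0, 2, 1, 3): 19 + 6 + (-5) + 29 = 49
σ = (0, 2, 3, 1): 19 + 6 + 4 + 24 = 53
σ = (0, 3, 1, 2): 19 + 4 + (-5) + 9 = 27
σ = (0, 3, 2, 1): 19 + 4 + 26 + 24 = 73
σ = (1, 0, 2, 3): 7 + (-7) + 26 + 29 = 55
σ = (1, 0, 3, 2): 7 + (-7) + 4 + 9 = 13
σ = (1, 2, 0, 3): 7 + 6 + (-1) + 29 = 41
σ = (1, 2, 3, 0): 7 + 6 + 4 + 21 = 38
σ = (1, 3, 0, 2): 7 + 4 + (-1) + 9 = 19
σ = (1, 3, 2, 0): 7 + 4 + 26 + 21 = 58
σ = (2, 0, 1, 3): 4 + (-7) + (-5) + 29 = 21
σ = (2, 0, 3, 1): 4 + (-7) + 4 + 24 = 25
σ = (2, 1, 0, 3): 4 + (-8) + (-1) + 29 = 24
σ = (2, 1, 3, 0): 4 + (-8) + 4 + 21 = 21
σ = (2, 3, 0, 1): 4 + 4 + (-1) + 24 = 31
σ = (2, 3, 1, 0): 4 + 4 + (-5) + 21 = 24
σ = (3, 0, 1, 2): 16 + (-7) + (-5) + 9 = 13
σ = (3, 0, 2, 1): 16 + (-7) + 26 + 24 = 59
σ = (3, 1, 0, 2): 16 + (-8) + (-1) + 9 = 16
σ = (3, 1, 2, 0): 16 + (-8) + 26 + 21 = 55
σ = (3, 2, 0, 1): 16 + 6 + (-1) + 24 = 45
σ = (3, 2, 1, 0): 16 + 6 + (-5) + 21 = 38
Optimal value attained by: σ = (1, 0, 3, 2).
Answer: det⊕(C) = 13; verdict: SINGULAR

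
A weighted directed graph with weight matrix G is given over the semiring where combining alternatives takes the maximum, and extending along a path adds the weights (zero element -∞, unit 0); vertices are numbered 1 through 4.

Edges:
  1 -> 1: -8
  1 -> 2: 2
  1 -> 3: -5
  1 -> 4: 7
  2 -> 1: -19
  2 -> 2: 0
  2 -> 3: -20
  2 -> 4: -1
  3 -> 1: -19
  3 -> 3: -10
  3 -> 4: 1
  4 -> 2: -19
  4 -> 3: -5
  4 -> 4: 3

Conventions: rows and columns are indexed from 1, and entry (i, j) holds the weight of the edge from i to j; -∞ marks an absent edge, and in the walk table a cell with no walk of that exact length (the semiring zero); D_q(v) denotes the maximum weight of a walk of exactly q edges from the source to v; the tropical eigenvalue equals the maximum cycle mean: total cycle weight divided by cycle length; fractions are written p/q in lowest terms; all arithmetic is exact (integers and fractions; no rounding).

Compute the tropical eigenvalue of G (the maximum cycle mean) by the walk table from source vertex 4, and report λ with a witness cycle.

q=0: [-∞, -∞, -∞, 0]
q=1: [-∞, -19, -5, 3]
q=2: [-24, -16, -2, 6]
q=3: [-21, -13, 1, 9]
q=4: [-18, -10, 4, 12]
Optimal cycle mean attained by: cycle 4->4, total 3, length 1.
Answer: λ = 3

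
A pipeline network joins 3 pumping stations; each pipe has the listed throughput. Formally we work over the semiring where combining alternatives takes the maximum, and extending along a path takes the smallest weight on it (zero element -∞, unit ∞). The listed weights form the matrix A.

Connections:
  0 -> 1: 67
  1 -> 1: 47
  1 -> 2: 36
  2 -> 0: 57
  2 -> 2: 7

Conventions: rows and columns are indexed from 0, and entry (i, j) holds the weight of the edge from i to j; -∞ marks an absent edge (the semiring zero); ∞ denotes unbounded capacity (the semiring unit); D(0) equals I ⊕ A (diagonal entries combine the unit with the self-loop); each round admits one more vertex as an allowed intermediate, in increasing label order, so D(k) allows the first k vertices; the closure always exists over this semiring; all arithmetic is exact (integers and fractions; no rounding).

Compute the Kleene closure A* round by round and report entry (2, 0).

D(0):
  [∞, 67, -∞]
  [-∞, ∞, 36]
  [57, -∞, ∞]
D(1):
  [∞, 67, -∞]
  [-∞, ∞, 36]
  [57, 57, ∞]
D(2):
  [∞, 67, 36]
  [-∞, ∞, 36]
  [57, 57, ∞]
D(3):
  [∞, 67, 36]
  [36, ∞, 36]
  [57, 57, ∞]
Answer: A*[2][0] = 57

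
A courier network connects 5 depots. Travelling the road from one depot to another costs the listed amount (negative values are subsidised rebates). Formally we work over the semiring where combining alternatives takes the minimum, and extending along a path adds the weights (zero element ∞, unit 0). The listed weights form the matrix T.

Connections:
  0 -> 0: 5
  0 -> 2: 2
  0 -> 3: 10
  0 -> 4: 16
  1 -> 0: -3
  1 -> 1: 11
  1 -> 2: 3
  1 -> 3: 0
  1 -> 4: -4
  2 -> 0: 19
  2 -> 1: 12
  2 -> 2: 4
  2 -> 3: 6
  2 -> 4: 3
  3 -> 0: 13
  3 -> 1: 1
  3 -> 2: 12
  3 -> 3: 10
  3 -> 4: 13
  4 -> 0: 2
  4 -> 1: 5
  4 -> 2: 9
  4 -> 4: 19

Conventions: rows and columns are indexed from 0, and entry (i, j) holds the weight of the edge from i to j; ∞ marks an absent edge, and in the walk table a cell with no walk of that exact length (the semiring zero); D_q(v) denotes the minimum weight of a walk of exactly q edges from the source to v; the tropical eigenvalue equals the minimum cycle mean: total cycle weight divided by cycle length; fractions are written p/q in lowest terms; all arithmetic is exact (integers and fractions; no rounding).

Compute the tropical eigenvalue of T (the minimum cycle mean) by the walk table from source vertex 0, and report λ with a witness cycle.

q=0: [0, ∞, ∞, ∞, ∞]
q=1: [5, ∞, 2, 10, 16]
q=2: [10, 11, 6, 8, 5]
q=3: [7, 9, 10, 11, 7]
q=4: [6, 12, 9, 9, 5]
q=5: [7, 10, 8, 12, 8]
Optimal cycle mean attained by: cycle 1->3->1, total 0 + 1, length 2.
Answer: λ = 1/2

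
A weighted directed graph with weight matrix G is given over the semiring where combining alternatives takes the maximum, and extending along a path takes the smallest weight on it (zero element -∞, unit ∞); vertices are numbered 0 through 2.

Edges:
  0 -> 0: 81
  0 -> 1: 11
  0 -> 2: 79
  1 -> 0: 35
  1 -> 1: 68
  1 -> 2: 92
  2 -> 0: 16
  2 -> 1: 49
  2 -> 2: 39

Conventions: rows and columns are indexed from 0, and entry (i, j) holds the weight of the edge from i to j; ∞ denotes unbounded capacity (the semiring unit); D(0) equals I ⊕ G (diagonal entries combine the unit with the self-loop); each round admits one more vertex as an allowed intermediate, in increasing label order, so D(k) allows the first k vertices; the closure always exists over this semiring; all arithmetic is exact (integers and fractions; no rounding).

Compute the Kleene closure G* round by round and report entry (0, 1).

D(0):
  [∞, 11, 79]
  [35, ∞, 92]
  [16, 49, ∞]
D(1):
  [∞, 11, 79]
  [35, ∞, 92]
  [16, 49, ∞]
D(2):
  [∞, 11, 79]
  [35, ∞, 92]
  [35, 49, ∞]
D(3):
  [∞, 49, 79]
  [35, ∞, 92]
  [35, 49, ∞]
Answer: G*[0][1] = 49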